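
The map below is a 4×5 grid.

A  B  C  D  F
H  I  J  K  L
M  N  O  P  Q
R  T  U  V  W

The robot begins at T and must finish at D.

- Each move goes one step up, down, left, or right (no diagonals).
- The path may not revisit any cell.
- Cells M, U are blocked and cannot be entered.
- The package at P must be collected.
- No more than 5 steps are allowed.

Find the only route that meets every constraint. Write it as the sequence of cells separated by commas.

T, N, O, P, K, D

The 5-move cap with required stops at P leaves no slack for detours.
Route from T: up 1 to N, right 2 to P, up 2 to D — 5 moves in all.
Check: all required cells visited; 5 ≤ 5 moves.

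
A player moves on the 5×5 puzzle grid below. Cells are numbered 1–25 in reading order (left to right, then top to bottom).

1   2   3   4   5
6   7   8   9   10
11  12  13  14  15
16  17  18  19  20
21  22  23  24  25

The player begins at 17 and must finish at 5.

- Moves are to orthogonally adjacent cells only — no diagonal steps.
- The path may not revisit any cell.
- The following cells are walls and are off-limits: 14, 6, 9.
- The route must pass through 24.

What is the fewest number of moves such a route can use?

Any route passes through 24 somewhere between 17 and 5. Summing Manhattan distances along the two legs (17 → 24 → 5) gives a lower bound of 3 + 5 = 8 moves.
A route of 8 moves achieves this: 17 → 22 → 23 → 24 → 19 → 20 → 15 → 10 → 5.
Since 8 matches the lower bound, it is optimal.

8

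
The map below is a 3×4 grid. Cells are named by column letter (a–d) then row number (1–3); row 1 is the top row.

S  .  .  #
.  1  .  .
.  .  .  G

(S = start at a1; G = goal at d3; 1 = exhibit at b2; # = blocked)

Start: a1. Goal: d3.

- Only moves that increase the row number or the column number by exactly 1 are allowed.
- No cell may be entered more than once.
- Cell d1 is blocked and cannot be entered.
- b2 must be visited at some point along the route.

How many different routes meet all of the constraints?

6

A right/down-only route from a1 to d3 makes exactly 2 down-moves and 3 right-moves in some order.
With no other constraints that would be C(5,2) = 10 routes.
Split at b2 and multiply the segment counts (each segment already excludes blocked cells): a1→b2: 2; b2→d3: 3; product = 6.
That gives 6 routes.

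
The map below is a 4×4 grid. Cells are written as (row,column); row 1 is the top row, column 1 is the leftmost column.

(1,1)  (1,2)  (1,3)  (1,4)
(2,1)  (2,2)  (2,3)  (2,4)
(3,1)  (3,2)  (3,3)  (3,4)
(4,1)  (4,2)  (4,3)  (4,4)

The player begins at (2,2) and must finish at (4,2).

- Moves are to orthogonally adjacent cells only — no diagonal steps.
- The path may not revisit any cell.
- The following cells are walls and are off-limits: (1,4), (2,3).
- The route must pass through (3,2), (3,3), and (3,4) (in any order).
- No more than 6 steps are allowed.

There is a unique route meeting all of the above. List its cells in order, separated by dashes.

(2,2) - (3,2) - (3,3) - (3,4) - (4,4) - (4,3) - (4,2)

The budget equals the shortest possible length, so every move has to be on a shortest route through the required cells.
Route from (2,2): down 1 to (3,2), right 2 to (3,4), down 1 to (4,4), left 2 to (4,2) — 6 moves in all.
Check: all required cells visited; 6 ≤ 6 moves.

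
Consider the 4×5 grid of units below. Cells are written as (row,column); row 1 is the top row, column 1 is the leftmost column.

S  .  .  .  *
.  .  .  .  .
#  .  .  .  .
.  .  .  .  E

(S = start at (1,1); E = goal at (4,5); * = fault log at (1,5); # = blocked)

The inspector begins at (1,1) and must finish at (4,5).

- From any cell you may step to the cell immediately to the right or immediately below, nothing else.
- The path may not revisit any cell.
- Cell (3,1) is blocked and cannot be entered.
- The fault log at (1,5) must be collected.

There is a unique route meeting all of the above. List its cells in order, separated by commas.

(1,1), (1,2), (1,3), (1,4), (1,5), (2,5), (3,5), (4,5)

Moves only go right or down, so the column and row indices never decrease.
Route from (1,1): 4× right (reaching (1,5)), 3× down (reaching (4,5)) — 7 moves in all.
Check: all required cells visited.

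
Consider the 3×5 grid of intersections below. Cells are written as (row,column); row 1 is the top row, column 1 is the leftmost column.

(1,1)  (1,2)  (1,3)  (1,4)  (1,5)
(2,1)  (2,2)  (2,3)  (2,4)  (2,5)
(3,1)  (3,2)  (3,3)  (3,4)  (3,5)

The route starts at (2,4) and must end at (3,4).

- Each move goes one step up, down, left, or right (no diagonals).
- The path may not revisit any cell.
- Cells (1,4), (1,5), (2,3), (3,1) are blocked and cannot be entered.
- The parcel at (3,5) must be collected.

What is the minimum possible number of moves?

3

Any route passes through (3,5) somewhere between (2,4) and (3,4). Summing Manhattan distances along the two legs ((2,4) → (3,5) → (3,4)) gives a lower bound of 2 + 1 = 3 moves.
A route of 3 moves achieves this: (2,4) → (2,5) → (3,5) → (3,4).
Since 3 matches the lower bound, it is optimal.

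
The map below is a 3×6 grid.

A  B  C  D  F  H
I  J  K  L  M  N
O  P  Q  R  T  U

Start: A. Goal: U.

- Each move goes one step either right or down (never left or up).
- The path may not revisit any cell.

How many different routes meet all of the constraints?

A right/down-only route from A to U makes exactly 2 down-moves and 5 right-moves in some order.
With no other constraints that would be C(7,2) = 21 routes.
That gives 21 routes.

21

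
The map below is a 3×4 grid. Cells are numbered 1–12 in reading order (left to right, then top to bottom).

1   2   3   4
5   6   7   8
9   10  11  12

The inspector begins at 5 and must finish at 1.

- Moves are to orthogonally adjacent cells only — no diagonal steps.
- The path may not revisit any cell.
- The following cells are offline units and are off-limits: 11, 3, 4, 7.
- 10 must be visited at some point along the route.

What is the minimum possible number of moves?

5

Any route passes through 10 somewhere between 5 and 1. Summing Manhattan distances along the two legs (5 → 10 → 1) gives a lower bound of 2 + 3 = 5 moves.
A route of 5 moves achieves this: 5 → 9 → 10 → 6 → 2 → 1.
Since 5 matches the lower bound, it is optimal.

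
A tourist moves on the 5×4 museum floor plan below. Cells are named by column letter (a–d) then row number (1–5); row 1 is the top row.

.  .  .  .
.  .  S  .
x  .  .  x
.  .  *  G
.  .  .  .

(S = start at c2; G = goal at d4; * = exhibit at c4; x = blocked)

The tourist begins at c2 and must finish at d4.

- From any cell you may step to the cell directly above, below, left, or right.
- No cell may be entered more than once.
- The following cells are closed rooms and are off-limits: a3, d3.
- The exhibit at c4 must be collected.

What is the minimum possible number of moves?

3

Any route passes through c4 somewhere between c2 and d4. Summing Manhattan distances along the two legs (c2 → c4 → d4) gives a lower bound of 2 + 1 = 3 moves.
A route of 3 moves achieves this: c2 → c3 → c4 → d4.
Since 3 matches the lower bound, it is optimal.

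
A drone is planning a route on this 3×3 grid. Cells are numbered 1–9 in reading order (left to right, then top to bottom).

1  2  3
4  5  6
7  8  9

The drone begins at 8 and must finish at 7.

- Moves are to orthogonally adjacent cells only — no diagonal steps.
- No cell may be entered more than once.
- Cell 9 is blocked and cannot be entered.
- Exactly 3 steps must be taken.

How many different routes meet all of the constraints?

1

Need simple routes of exactly 3 moves from 8 to 7 (Manhattan distance 1, so 1 moves are spent on a detour and 1 undoing it).
Enumerating: 8 5 4 7.
That gives 1 route.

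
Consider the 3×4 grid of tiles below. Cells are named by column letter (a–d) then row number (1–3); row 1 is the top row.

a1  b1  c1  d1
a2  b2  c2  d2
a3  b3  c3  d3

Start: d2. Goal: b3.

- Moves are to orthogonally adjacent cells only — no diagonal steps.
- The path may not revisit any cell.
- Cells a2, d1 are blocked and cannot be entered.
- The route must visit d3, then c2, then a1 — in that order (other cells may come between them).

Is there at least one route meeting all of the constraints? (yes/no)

a1 must be visited but has only one open neighbour (b1), and it is neither the start nor the goal — the route would have to enter and leave through b1, re-entering it.

no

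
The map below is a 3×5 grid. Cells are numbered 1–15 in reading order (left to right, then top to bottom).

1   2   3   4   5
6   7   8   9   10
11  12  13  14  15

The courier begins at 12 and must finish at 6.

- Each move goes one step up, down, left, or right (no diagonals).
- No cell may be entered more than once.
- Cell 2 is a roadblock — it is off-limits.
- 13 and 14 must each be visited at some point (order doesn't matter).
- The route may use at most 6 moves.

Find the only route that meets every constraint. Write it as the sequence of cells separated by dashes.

12 - 13 - 14 - 9 - 8 - 7 - 6

The 6-move cap with required stops at 13, 14 leaves no slack for detours.
Route from 12: 2× right (reaching 14), up to 9, 3× left (reaching 6) — 6 moves in all.
Check: all required cells visited; 6 ≤ 6 moves.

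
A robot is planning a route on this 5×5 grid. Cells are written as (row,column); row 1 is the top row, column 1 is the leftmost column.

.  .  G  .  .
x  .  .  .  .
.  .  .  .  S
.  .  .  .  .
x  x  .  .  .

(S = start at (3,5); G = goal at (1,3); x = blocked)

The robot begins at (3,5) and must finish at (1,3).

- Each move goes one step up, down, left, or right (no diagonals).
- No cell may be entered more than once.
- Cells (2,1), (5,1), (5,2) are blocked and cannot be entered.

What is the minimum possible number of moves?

4

The Manhattan distance from (3,5) to (1,3) is |3−1| + |5−3| = 4, so at least 4 moves are needed.
A route of 4 moves achieves this: (3,5) → (2,5) → (1,5) → (1,4) → (1,3).
Since 4 matches the lower bound, it is optimal.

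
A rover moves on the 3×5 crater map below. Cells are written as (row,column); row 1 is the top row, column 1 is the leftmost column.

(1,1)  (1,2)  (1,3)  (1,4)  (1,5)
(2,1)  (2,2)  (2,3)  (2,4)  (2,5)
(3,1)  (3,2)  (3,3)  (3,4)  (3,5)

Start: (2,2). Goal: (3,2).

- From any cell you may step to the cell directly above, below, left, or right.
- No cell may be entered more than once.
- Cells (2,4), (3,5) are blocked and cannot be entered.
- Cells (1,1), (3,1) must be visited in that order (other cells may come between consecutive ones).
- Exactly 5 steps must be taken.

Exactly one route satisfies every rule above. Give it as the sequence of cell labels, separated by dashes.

(2,2) - (1,2) - (1,1) - (2,1) - (3,1) - (3,2)

The waypoints must appear in the order (1,1), (3,1), with no cell reused.
Route from (2,2): up 1 to (1,2), left 1 to (1,1), down 2 to (3,1), right 1 to (3,2) — 5 moves in all.
Check: order respected ((1,1) at step 2, (3,1) at step 4); 5 moves as required.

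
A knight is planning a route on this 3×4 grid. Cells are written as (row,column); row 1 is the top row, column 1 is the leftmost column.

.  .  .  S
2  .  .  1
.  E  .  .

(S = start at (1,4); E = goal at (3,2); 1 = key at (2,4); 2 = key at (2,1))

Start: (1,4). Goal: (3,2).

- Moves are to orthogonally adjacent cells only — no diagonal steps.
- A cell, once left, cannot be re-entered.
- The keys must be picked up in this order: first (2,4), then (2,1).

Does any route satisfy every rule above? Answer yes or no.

One route that works: (1,4) → (2,4) → (2,3) → (2,2) → (2,1) → (3,1) → (3,2).

yes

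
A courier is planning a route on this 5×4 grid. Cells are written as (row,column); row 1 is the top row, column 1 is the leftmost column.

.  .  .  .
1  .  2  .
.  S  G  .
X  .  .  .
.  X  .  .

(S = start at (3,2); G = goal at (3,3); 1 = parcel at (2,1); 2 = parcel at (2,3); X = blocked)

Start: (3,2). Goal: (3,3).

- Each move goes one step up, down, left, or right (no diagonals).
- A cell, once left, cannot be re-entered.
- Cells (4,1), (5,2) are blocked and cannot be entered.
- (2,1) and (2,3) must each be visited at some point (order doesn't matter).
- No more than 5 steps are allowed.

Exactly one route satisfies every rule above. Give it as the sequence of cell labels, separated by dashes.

(3,2) - (3,1) - (2,1) - (2,2) - (2,3) - (3,3)

The budget equals the shortest possible length, so every move has to be on a shortest route through the required cells.
Route from (3,2): left to (3,1), up to (2,1), 2× right (reaching (2,3)), down to (3,3) — 5 moves in all.
Check: all required cells visited; 5 ≤ 5 moves.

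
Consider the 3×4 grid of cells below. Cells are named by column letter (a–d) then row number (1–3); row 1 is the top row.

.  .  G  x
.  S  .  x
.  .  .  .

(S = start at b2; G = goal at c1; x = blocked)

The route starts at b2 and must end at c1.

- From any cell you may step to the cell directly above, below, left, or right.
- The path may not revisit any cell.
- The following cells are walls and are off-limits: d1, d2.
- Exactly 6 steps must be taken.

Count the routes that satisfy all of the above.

Need simple routes of exactly 6 moves from b2 to c1 (Manhattan distance 2, so 2 moves are spent on a detour and 2 undoing it).
Enumerating: b2 b3 a3 a2 a1 b1 c1 | b2 a2 a3 b3 c3 c2 c1.
That gives 2 routes.

2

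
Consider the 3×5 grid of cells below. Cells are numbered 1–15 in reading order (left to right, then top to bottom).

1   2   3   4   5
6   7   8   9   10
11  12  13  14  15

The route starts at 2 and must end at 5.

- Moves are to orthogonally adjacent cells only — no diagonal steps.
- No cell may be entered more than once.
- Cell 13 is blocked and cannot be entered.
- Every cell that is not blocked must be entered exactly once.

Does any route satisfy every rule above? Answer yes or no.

One route that works: 2 → 1 → 6 → 11 → 12 → 7 → 8 → 3 → 4 → 9 → 14 → 15 → 10 → 5.

yes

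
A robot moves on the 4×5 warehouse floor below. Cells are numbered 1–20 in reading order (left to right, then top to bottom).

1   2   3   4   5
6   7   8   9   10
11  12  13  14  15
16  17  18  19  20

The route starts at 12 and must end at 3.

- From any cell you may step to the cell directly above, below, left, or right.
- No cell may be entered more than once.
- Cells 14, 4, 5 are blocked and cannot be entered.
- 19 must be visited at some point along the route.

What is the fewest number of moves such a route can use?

9

Any route passes through 19 somewhere between 12 and 3. Summing Manhattan distances along the two legs (12 → 19 → 3) gives a lower bound of 3 + 4 = 7 moves.
The shortest route satisfying every rule uses 9 moves: 12 → 17 → 18 → 19 → 20 → 15 → 10 → 9 → 8 → 3.
The no-revisit rule (legs can't share cells) pushes the minimum above the 7-move bound; an exhaustive check rules out every length from 7 to 8, leaving 9 as the minimum.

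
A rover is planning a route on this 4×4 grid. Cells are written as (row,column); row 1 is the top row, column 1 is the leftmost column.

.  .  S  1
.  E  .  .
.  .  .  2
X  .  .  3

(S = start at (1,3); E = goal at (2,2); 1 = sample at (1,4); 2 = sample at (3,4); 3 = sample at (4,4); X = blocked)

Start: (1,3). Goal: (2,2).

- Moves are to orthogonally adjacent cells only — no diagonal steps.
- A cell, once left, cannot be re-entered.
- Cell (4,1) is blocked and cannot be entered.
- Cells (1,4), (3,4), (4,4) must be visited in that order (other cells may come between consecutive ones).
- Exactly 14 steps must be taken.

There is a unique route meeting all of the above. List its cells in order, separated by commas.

The waypoints must appear in the order (1,4), (3,4), (4,4), with no cell reused.
Route from (1,3): right to (1,4), down to (2,4), left to (2,3), down to (3,3), right to (3,4), down to (4,4), 2× left (reaching (4,2)), up to (3,2), left to (3,1), 2× up (reaching (1,1)), right to (1,2), down to (2,2) — 14 moves in all.
Check: order respected (1 at step 1, 2 at step 5, 3 at step 6); 14 moves as required.

(1,3), (1,4), (2,4), (2,3), (3,3), (3,4), (4,4), (4,3), (4,2), (3,2), (3,1), (2,1), (1,1), (1,2), (2,2)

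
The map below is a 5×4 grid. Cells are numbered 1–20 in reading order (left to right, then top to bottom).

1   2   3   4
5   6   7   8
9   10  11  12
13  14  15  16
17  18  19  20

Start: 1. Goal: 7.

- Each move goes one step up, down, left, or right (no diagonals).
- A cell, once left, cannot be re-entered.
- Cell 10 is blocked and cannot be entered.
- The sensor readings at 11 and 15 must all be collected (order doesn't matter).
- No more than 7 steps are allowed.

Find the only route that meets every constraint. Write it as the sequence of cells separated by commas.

1, 5, 9, 13, 14, 15, 11, 7

The budget equals the shortest possible length, so every move has to be on a shortest route through the required cells.
Route from 1: down 3 to 13, right 2 to 15, up 2 to 7 — 7 moves in all.
Check: all required cells visited; 7 ≤ 7 moves.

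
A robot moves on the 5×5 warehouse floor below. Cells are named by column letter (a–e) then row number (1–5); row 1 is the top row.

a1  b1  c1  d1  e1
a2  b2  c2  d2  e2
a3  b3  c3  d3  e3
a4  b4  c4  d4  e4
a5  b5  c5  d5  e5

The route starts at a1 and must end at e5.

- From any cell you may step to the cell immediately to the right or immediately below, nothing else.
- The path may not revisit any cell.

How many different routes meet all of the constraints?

A right/down-only route from a1 to e5 makes exactly 4 down-moves and 4 right-moves in some order.
With no other constraints that would be C(8,4) = 70 routes.
That gives 70 routes.

70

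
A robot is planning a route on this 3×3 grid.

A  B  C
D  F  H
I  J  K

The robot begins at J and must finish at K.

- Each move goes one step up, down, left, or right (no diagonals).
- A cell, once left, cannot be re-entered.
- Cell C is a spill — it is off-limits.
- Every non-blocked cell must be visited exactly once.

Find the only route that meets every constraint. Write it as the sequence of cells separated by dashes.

J - I - D - A - B - F - H - K

Need to visit all 8 open cells exactly once, starting at J and ending at K.
Route from J: left to I, 2× up (reaching A), right to B, down to F, right to H, down to K — 7 moves in all.
Check: all 8 open cells covered.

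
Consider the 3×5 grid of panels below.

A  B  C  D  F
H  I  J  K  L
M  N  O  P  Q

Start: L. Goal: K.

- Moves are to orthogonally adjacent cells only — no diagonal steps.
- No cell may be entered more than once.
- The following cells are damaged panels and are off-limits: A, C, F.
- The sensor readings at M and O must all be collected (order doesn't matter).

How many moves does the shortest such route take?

Any route passes through M and O in some order between L and K. Summing Manhattan distances along each leg and taking the cheapest ordering (L → O → M → K) gives a lower bound of 3 + 2 + 4 = 9 moves.
A route of 9 moves achieves this: L → Q → P → O → N → M → H → I → J → K.
Since 9 matches the lower bound, it is optimal.

9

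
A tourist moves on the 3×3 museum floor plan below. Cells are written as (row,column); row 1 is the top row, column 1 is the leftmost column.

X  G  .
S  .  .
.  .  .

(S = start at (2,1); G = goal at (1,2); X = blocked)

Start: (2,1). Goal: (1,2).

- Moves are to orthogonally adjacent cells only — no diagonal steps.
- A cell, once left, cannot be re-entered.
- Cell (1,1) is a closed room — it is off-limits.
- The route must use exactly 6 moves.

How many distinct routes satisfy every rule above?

Need simple routes of exactly 6 moves from (2,1) to (1,2) (Manhattan distance 2, so 2 moves are spent on a detour and 2 undoing it).
Enumerating: (2,1) (3,1) (3,2) (2,2) (2,3) (1,3) (1,2) | (2,1) (3,1) (3,2) (3,3) (2,3) (1,3) (1,2) | (2,1) (3,1) (3,2) (3,3) (2,3) (2,2) (1,2) | (2,1) (2,2) (3,2) (3,3) (2,3) (1,3) (1,2).
That gives 4 routes.

4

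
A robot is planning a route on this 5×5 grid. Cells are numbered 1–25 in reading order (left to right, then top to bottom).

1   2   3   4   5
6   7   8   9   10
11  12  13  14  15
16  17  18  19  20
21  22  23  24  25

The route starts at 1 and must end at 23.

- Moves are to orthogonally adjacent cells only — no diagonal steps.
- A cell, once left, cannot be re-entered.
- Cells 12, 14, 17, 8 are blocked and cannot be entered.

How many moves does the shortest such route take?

6

The Manhattan distance from 1 to 23 is |1−5| + |1−3| = 6, so at least 6 moves are needed.
A route of 6 moves achieves this: 1 → 6 → 11 → 16 → 21 → 22 → 23.
Since 6 matches the lower bound, it is optimal.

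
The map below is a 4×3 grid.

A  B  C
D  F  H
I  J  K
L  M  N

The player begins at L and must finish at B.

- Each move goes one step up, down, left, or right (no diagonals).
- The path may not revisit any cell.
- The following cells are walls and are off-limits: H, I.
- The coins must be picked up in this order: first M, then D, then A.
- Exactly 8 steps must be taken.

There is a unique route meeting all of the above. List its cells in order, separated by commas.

L, M, N, K, J, F, D, A, B

The waypoints must appear in the order M, D, A, with no cell reused.
Route from L: right 2 to N, up 1 to K, left 1 to J, up 1 to F, left 1 to D, up 1 to A, right 1 to B — 8 moves in all.
Check: order respected (M at step 1, D at step 6, A at step 7); 8 moves as required.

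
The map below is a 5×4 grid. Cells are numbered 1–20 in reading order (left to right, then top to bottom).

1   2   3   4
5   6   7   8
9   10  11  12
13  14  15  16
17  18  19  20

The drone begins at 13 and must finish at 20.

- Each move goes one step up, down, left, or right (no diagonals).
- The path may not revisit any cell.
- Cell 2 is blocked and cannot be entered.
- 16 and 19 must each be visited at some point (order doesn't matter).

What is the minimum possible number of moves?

Any route passes through 16 and 19 in some order between 13 and 20. Summing Manhattan distances along each leg and taking the cheapest ordering (13 → 16 → 19 → 20) gives a lower bound of 3 + 2 + 1 = 6 moves.
A route of 6 moves achieves this: 13 → 17 → 18 → 19 → 15 → 16 → 20.
Since 6 matches the lower bound, it is optimal.

6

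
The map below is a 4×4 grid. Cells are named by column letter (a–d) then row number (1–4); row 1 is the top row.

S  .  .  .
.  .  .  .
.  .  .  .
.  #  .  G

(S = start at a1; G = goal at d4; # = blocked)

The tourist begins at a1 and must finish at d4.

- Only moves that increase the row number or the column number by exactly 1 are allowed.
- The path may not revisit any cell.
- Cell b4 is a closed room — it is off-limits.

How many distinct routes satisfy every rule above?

A right/down-only route from a1 to d4 makes exactly 3 down-moves and 3 right-moves in some order.
With no other constraints that would be C(6,3) = 20 routes.
Subtract routes through each blocked cell (inclusion–exclusion for overlaps): − through b4: 4 → 16.
That gives 16 routes.

16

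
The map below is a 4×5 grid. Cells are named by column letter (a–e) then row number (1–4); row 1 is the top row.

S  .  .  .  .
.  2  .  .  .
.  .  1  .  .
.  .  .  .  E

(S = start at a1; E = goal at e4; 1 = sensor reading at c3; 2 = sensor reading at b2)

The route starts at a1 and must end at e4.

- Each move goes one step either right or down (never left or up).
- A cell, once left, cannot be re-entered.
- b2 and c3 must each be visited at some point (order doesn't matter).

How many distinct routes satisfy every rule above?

12

A right/down-only route from a1 to e4 makes exactly 3 down-moves and 4 right-moves in some order.
With no other constraints that would be C(7,3) = 35 routes.
A monotone route can only reach the required cells in the order b2, c3, so split there and multiply the segment counts: a1→b2: 2; b2→c3: 2; c3→e4: 3; product = 12.
That gives 12 routes.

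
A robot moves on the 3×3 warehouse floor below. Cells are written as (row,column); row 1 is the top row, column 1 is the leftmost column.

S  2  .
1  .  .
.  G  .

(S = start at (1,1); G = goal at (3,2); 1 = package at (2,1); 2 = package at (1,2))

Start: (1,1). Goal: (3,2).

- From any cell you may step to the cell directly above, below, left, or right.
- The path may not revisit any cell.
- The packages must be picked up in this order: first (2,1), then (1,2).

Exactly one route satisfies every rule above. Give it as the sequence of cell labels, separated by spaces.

(1,1) (2,1) (2,2) (1,2) (1,3) (2,3) (3,3) (3,2)

The waypoints must appear in the order (2,1), (1,2), with no cell reused.
Route from (1,1): down to (2,1), right to (2,2), up to (1,2), right to (1,3), 2× down (reaching (3,3)), left to (3,2) — 7 moves in all.
Check: order respected (1 at step 1, 2 at step 3).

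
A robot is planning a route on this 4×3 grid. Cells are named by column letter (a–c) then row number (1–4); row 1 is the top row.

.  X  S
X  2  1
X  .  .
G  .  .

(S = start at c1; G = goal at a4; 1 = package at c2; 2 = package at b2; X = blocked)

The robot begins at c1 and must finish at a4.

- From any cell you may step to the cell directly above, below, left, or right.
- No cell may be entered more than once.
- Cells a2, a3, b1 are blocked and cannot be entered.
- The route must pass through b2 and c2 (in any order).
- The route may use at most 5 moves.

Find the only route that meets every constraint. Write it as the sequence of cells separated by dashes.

Any route must reach b2 and c2 and still end at a4 within 5 moves, so the order of the required stops is forced.
Route from c1: down 1 to c2, left 1 to b2, down 2 to b4, left 1 to a4 — 5 moves in all.
Check: all required cells visited; 5 ≤ 5 moves.

c1 - c2 - b2 - b3 - b4 - a4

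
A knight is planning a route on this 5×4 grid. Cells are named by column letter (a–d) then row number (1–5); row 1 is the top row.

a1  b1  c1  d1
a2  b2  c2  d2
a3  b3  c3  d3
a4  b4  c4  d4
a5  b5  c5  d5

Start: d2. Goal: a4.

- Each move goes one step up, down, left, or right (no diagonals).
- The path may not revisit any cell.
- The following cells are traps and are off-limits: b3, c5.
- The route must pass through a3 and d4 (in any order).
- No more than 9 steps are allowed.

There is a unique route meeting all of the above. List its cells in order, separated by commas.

d2, d3, d4, c4, c3, c2, b2, a2, a3, a4

The 9-move cap with required stops at a3, d4 leaves no slack for detours.
Route from d2: down 2 to d4, left 1 to c4, up 2 to c2, left 2 to a2, down 2 to a4 — 9 moves in all.
Check: all required cells visited; 9 ≤ 9 moves.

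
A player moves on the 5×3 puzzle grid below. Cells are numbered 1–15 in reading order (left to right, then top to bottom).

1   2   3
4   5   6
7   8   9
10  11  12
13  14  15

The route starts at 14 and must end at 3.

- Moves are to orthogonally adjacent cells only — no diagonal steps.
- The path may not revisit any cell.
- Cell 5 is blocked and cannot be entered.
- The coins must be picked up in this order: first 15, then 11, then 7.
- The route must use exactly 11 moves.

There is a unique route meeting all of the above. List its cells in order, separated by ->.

14 -> 15 -> 12 -> 9 -> 8 -> 11 -> 10 -> 7 -> 4 -> 1 -> 2 -> 3

The waypoints must appear in the order 15, 11, 7, with no cell reused.
Route from 14: right to 15, 2× up (reaching 9), left to 8, down to 11, left to 10, 3× up (reaching 1), 2× right (reaching 3) — 11 moves in all.
Check: order respected (15 at step 1, 11 at step 5, 7 at step 7); 11 moves as required.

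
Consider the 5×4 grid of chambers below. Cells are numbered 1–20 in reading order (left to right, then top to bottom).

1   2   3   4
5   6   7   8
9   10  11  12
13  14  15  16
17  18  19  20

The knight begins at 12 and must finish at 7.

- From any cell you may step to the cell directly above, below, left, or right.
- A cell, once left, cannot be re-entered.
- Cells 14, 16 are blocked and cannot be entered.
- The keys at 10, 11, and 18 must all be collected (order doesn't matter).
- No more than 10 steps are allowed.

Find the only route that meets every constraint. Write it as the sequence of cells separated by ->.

12 -> 11 -> 15 -> 19 -> 18 -> 17 -> 13 -> 9 -> 10 -> 6 -> 7

The budget equals the shortest possible length, so every move has to be on a shortest route through the required cells.
Route from 12: left to 11, 2× down (reaching 19), 2× left (reaching 17), 2× up (reaching 9), right to 10, up to 6, right to 7 — 10 moves in all.
Check: all required cells visited; 10 ≤ 10 moves.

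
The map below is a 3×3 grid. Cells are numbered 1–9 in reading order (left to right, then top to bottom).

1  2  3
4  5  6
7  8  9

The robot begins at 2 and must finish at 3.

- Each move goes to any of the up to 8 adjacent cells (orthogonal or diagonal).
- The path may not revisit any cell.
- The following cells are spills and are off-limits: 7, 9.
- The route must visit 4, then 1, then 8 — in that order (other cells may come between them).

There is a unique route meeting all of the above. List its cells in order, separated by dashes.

2 - 4 - 1 - 5 - 8 - 6 - 3

The waypoints must appear in the order 4, 1, 8, with no cell reused.
Route from 2: down-left to 4, up to 1, down-right to 5, down to 8, up-right to 6, up to 3 — 6 moves in all.
Check: order respected (4 at step 1, 1 at step 2, 8 at step 4).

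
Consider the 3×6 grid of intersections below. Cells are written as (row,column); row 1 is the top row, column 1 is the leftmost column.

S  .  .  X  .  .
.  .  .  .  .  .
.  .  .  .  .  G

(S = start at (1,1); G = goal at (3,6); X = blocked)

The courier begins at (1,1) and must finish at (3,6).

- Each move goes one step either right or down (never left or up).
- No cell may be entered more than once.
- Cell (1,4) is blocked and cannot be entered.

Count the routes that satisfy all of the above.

15

A right/down-only route from (1,1) to (3,6) makes exactly 2 down-moves and 5 right-moves in some order.
With no other constraints that would be C(7,2) = 21 routes.
Subtract routes through each blocked cell (inclusion–exclusion for overlaps): − through (1,4): 6 → 15.
That gives 15 routes.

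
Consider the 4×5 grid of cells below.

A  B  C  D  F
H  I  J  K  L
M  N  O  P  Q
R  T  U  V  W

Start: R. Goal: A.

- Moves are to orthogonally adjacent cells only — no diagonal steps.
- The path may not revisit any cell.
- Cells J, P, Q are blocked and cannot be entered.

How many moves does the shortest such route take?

3

The Manhattan distance from R to A is |4−1| + |1−1| = 3, so at least 3 moves are needed.
A route of 3 moves achieves this: R → M → H → A.
Since 3 matches the lower bound, it is optimal.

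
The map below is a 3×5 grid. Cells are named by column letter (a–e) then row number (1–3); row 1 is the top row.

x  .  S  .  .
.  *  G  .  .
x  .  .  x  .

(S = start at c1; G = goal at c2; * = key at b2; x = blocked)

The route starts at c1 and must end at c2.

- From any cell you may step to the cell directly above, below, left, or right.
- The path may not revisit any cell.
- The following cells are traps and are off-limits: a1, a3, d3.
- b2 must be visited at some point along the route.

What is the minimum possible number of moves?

3

Any route passes through b2 somewhere between c1 and c2. Summing Manhattan distances along the two legs (c1 → b2 → c2) gives a lower bound of 2 + 1 = 3 moves.
A route of 3 moves achieves this: c1 → b1 → b2 → c2.
Since 3 matches the lower bound, it is optimal.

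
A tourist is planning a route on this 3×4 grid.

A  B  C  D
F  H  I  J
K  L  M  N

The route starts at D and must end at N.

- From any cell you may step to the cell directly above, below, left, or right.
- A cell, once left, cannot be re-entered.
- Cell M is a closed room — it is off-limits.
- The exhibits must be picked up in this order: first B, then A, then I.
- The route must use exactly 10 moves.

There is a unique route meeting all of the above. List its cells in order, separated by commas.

The waypoints must appear in the order B, A, I, with no cell reused.
Route from D: left 3 to A, down 2 to K, right 1 to L, up 1 to H, right 2 to J, down 1 to N — 10 moves in all.
Check: order respected (B at step 2, A at step 3, I at step 8); 10 moves as required.

D, C, B, A, F, K, L, H, I, J, N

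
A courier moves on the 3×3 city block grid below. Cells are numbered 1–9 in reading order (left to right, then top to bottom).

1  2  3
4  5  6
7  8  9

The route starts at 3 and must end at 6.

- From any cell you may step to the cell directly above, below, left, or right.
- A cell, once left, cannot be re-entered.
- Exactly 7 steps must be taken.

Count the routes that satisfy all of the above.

Need simple routes of exactly 7 moves from 3 to 6 (Manhattan distance 1, so 3 moves are spent on a detour and 3 undoing it).
Enumerating: 3 2 5 4 7 8 9 6 | 3 2 1 4 7 8 5 6 | 3 2 1 4 7 8 9 6 | 3 2 1 4 5 8 9 6.
That gives 4 routes.

4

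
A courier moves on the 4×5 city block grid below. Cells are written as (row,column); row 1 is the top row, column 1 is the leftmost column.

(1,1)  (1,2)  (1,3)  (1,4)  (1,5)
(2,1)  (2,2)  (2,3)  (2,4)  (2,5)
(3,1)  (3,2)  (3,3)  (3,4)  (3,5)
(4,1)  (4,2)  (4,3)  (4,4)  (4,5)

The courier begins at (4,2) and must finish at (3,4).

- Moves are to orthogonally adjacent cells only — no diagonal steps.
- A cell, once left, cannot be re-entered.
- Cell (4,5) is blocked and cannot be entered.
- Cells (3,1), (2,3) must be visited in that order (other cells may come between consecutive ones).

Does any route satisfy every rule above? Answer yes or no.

yes

One route that works: (4,2) → (3,2) → (3,1) → (2,1) → (2,2) → (2,3) → (3,3) → (3,4).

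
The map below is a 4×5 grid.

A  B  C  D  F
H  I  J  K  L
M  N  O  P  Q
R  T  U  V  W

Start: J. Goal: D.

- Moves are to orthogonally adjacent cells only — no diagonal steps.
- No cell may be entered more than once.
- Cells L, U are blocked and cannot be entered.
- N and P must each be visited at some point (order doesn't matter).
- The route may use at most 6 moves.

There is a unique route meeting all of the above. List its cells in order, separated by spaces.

The budget equals the shortest possible length, so every move has to be on a shortest route through the required cells.
Route from J: left to I, down to N, 2× right (reaching P), 2× up (reaching D) — 6 moves in all.
Check: all required cells visited; 6 ≤ 6 moves.

J I N O P K D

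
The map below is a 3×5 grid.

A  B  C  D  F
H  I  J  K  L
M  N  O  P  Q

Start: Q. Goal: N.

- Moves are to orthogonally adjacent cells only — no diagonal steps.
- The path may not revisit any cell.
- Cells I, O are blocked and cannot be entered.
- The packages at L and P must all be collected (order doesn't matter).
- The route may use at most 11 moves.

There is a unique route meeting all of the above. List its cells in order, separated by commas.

The budget equals the shortest possible length, so every move has to be on a shortest route through the required cells.
Route from Q: left 1 to P, up 1 to K, right 1 to L, up 1 to F, left 4 to A, down 2 to M, right 1 to N — 11 moves in all.
Check: all required cells visited; 11 ≤ 11 moves.

Q, P, K, L, F, D, C, B, A, H, M, N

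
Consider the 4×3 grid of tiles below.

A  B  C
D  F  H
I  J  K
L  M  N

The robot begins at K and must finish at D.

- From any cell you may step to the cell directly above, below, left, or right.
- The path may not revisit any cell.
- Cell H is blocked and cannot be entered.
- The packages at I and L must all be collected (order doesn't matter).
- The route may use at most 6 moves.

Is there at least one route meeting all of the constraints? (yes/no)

yes

One route that works: K → N → M → L → I → D.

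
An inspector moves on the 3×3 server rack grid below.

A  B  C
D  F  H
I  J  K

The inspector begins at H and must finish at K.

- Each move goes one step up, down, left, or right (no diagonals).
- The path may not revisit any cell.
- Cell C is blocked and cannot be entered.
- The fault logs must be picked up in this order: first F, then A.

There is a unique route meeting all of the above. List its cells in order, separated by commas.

The waypoints must appear in the order F, A, with no cell reused.
Route from H: left to F, up to B, left to A, 2× down (reaching I), 2× right (reaching K) — 7 moves in all.
Check: order respected (F at step 1, A at step 3).

H, F, B, A, D, I, J, K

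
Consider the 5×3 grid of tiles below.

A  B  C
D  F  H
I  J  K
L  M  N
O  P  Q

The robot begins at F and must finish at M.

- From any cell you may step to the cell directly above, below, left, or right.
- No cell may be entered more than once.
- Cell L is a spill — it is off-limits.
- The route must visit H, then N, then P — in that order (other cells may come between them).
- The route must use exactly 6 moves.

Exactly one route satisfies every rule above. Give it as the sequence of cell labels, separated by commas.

The waypoints must appear in the order H, N, P, with no cell reused.
Route from F: right to H, 3× down (reaching Q), left to P, up to M — 6 moves in all.
Check: order respected (H at step 1, N at step 3, P at step 5); 6 moves as required.

F, H, K, N, Q, P, M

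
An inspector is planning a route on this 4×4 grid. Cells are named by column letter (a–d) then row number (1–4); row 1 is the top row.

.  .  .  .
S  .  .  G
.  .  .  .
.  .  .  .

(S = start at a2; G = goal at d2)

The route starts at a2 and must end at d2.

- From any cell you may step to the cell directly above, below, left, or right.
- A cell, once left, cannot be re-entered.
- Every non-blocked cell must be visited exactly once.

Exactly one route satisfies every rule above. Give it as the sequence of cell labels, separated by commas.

Need to visit all 16 open cells exactly once, starting at a2 and ending at d2.
Cell d4 has only two open neighbours (d3 and c4), so the path must pass straight through it: one of those is the cell it's entered from and the other is where it exits.
Route from a2: up to a1, right to b1, 2× down (reaching b3), left to a3, down to a4, 3× right (reaching d4), up to d3, left to c3, 2× up (reaching c1), right to d1, down to d2 — 15 moves in all.
Check: all 16 open cells covered.

a2, a1, b1, b2, b3, a3, a4, b4, c4, d4, d3, c3, c2, c1, d1, d2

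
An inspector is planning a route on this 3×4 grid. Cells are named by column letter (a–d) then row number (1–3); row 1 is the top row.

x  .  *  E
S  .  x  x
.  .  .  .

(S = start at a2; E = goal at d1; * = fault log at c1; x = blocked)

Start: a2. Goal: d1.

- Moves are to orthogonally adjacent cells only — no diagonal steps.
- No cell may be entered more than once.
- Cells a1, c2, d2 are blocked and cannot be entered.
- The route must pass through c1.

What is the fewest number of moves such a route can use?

Any route passes through c1 somewhere between a2 and d1. Summing Manhattan distances along the two legs (a2 → c1 → d1) gives a lower bound of 3 + 1 = 4 moves.
A route of 4 moves achieves this: a2 → b2 → b1 → c1 → d1.
Since 4 matches the lower bound, it is optimal.

4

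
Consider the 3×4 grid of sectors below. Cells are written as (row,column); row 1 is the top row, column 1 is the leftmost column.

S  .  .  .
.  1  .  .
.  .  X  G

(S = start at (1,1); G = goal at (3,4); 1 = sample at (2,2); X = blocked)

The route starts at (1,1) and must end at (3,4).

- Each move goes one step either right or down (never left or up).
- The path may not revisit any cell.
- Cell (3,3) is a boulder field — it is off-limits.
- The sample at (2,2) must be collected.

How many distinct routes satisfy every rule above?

A right/down-only route from (1,1) to (3,4) makes exactly 2 down-moves and 3 right-moves in some order.
With no other constraints that would be C(5,2) = 10 routes.
Split at (2,2) and multiply the segment counts (each segment already excludes blocked cells): (1,1)→(2,2): 2; (2,2)→(3,4): 1; product = 2.
That gives 2 routes.

2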